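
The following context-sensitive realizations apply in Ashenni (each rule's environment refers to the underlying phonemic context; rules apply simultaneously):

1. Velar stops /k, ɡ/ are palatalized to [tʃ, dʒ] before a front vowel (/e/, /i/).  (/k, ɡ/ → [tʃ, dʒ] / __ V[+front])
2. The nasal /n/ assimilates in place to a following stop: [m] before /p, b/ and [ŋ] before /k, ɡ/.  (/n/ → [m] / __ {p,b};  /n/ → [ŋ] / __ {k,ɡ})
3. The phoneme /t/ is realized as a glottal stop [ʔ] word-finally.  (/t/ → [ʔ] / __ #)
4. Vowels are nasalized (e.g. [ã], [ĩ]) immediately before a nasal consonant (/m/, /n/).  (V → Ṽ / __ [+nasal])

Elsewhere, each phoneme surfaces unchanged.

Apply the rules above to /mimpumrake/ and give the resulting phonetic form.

[mĩmpũmratʃe]

/m/ (word-initial): no rule targets it → [m].
/i/ (between /m/ and /m/): before a nasal consonant, so rule 4 applies → [ĩ].
/m/ — not in any rule's target class → [m].
/p/ stays [p].
/u/ (between /p/ and /m/): before a nasal consonant, so rule 4 applies → [ũ].
/m/ (between /u/ and /r/): no rule targets it → [m].
/r/ — not in any rule's target class → [r].
/a/ — between /r/ and /k/; rule 4 does not apply here → [a].
/k/ meets the environment for rule 1 (before a front vowel) → [tʃ].
/e/ (word-final) is in the target of rule 4 but the environment (before a nasal consonant) is not met → [e].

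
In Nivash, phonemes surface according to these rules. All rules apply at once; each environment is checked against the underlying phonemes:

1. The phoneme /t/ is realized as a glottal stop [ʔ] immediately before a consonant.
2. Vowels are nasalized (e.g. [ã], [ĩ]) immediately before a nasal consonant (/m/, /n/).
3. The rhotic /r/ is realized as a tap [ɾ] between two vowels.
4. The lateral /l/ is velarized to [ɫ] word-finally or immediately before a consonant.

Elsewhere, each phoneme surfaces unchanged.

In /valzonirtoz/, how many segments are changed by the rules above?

Segments that undergo a rule: /l/ → [ɫ] (rule 4); /o/ → [õ] (rule 2).
All other segments surface unchanged.

2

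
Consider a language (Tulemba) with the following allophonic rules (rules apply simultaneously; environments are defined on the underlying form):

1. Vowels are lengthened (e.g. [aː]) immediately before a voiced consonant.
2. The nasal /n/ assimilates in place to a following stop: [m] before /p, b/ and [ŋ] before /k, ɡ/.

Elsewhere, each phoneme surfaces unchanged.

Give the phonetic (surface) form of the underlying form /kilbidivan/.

/k/ — not in any rule's target class → [k].
/i/ (between /k/ and /l/): before a voiced consonant, so rule 1 applies → [iː].
/l/ (between /i/ and /b/) is unaffected → [l].
/b/ (between /l/ and /i/) is unaffected → [b].
/i/ (between /b/ and /d/): before a voiced consonant, so rule 1 applies → [iː].
/d/ stays [d].
/i/ — between /d/ and /v/, before a voiced consonant — surfaces as [iː] (rule 1).
/v/ (between /i/ and /a/): no rule targets it → [v].
/a/ (between /v/ and /n/): before a voiced consonant, so rule 1 applies → [aː].
/n/ — word-final; rule 2 does not apply here → [n].

[kiːlbiːdiːvaːn]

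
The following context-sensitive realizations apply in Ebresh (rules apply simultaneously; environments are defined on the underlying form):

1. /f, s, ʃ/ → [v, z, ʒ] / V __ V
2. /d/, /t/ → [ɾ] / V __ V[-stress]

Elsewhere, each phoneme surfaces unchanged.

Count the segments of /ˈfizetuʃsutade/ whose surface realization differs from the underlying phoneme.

3

Segments that undergo a rule: /t/ → [ɾ] (rule 2); /t/ → [ɾ] (rule 2); /d/ → [ɾ] (rule 2).
All other segments surface unchanged.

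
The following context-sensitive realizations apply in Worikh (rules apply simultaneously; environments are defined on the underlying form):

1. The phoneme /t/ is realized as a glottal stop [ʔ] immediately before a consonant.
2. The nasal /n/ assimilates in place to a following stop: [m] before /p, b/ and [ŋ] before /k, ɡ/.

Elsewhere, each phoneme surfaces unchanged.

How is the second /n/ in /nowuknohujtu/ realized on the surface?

/n/ — between /k/ and /o/; rule 2 does not apply here → [n].

[n]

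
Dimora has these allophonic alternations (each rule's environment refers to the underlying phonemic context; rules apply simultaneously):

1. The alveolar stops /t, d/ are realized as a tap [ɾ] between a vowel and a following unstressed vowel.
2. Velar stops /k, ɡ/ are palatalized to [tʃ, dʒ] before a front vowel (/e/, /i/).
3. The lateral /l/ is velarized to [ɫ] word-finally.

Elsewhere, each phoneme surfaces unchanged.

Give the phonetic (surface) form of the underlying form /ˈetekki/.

/t/ (between /e/ and /e/) occurs between a vowel and a following unstressed vowel → [ɾ] by rule 1.
/k/ — between /e/ and /k/; rule 2 does not apply here → [k].
Rule 2 applies to /k/ (between /k/ and /i/: before a front vowel) → [tʃ].

[ˈeɾektʃi]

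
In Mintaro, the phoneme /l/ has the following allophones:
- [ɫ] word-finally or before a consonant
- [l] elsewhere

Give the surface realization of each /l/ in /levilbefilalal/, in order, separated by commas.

[l], [ɫ], [l], [l], [ɫ]

Occurrence 1 (position 1): no conditioning environment matches → elsewhere allophone [l].
Occurrence 2 (position 5): word-finally or before a consonant → [ɫ].
Occurrence 3 (position 10): no conditioning environment matches → elsewhere allophone [l].
Occurrence 4 (position 12): no conditioning environment matches → elsewhere allophone [l].
Occurrence 5 (position 14): word-finally or before a consonant → [ɫ].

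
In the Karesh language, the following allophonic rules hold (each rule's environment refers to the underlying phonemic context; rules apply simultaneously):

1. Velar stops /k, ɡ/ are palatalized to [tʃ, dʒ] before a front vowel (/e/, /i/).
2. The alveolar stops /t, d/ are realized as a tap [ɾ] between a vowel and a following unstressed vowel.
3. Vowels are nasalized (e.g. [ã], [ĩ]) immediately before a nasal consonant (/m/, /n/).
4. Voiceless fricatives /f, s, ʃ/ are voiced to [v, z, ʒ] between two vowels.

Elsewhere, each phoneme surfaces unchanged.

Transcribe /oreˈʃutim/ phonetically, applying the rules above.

/o/ (word-initial): rule 3 targets it, but not before a nasal consonant → unchanged [o].
/r/ (between /o/ and /e/): no rule targets it → [r].
/e/ (between /r/ and /ʃ/): rule 3 targets it, but not before a nasal consonant → unchanged [e].
/ʃ/ — between /e/ and /u/, between two vowels — surfaces as [ʒ] (rule 4).
/u/ (between /ʃ/ and /t/) is in the target of rule 3 but the environment (before a nasal consonant) is not met → [u].
/t/ — between /u/ and /i/, between a vowel and a following unstressed vowel — surfaces as [ɾ] (rule 2).
/i/ meets the environment for rule 3 (before a nasal consonant) → [ĩ].
/m/ (word-final): no rule targets it → [m].

[oreˈʒuɾĩm]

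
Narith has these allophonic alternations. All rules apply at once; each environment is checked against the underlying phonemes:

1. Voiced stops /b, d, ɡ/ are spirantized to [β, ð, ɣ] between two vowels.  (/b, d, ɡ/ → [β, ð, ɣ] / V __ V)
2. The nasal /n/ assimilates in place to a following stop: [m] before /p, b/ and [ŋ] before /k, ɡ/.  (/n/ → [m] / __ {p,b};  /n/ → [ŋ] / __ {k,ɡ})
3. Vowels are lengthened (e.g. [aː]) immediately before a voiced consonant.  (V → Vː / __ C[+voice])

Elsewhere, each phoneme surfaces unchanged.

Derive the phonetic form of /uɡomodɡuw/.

/u/ meets the environment for rule 3 (before a voiced consonant) → [uː].
/ɡ/ — between /u/ and /o/, between two vowels — surfaces as [ɣ] (rule 1).
/o/ (between /ɡ/ and /m/) occurs before a voiced consonant → [oː] by rule 3.
/m/ (between /o/ and /o/) is unaffected → [m].
/o/ (between /m/ and /d/) occurs before a voiced consonant → [oː] by rule 3.
/d/ (between /o/ and /ɡ/) is in the target of rule 1 but the environment (between two vowels) is not met → [d].
/ɡ/ — between /d/ and /u/; rule 1 does not apply here → [ɡ].
/u/ — between /ɡ/ and /w/, before a voiced consonant — surfaces as [uː] (rule 3).
/w/ (word-final): no rule targets it → [w].

[uːɣoːmoːdɡuːw]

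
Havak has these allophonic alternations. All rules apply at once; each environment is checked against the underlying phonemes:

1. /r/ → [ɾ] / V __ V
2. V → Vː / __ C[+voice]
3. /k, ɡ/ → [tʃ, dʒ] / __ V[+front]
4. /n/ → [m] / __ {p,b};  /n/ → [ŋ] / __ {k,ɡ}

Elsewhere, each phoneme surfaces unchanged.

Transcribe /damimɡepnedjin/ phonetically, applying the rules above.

[daːmiːmdʒepneːdjiːn]

/d/ stays [d].
Rule 2 applies to /a/ (between /d/ and /m/: before a voiced consonant) → [aː].
/m/ (between /a/ and /i/): no rule targets it → [m].
/i/ (between /m/ and /m/): before a voiced consonant, so rule 2 applies → [iː].
/m/ (between /i/ and /ɡ/) is unaffected → [m].
/ɡ/ meets the environment for rule 3 (before a front vowel) → [dʒ].
/e/ (between /ɡ/ and /p/) is in the target of rule 2 but the environment (before a voiced consonant) is not met → [e].
/p/ — not in any rule's target class → [p].
/n/ — between /p/ and /e/; rule 4 does not apply here → [n].
/e/ (between /n/ and /d/) occurs before a voiced consonant → [eː] by rule 2.
/d/ stays [d].
/j/ stays [j].
Rule 2 applies to /i/ (between /j/ and /n/: before a voiced consonant) → [iː].
/n/ (word-final) is in the target of rule 4 but the environment (before a labial or velar stop) is not met → [n].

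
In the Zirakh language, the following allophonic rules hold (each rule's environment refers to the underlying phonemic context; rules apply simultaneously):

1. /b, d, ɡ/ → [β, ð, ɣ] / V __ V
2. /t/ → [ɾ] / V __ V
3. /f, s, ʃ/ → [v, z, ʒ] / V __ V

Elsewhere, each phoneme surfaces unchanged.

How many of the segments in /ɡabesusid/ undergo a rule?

3

Segments that undergo a rule: /b/ → [β] (rule 1); /s/ → [z] (rule 3); /s/ → [z] (rule 3).
All other segments surface unchanged.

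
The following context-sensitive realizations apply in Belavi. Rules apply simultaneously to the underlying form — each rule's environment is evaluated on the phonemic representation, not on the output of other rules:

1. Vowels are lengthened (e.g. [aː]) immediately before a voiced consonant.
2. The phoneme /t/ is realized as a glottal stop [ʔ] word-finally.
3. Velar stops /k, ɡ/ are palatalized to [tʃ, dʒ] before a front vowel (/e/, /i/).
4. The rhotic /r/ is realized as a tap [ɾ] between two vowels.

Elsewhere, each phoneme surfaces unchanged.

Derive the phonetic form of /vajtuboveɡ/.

/v/ (word-initial): no rule targets it → [v].
Rule 1 applies to /a/ (between /v/ and /j/: before a voiced consonant) → [aː].
/j/ (between /a/ and /t/): no rule targets it → [j].
/t/ (between /j/ and /u/) is in the target of rule 2 but the environment (word-finally) is not met → [t].
/u/ — between /t/ and /b/, before a voiced consonant — surfaces as [uː] (rule 1).
/b/ stays [b].
/o/ (between /b/ and /v/) occurs before a voiced consonant → [oː] by rule 1.
/v/ — not in any rule's target class → [v].
/e/ meets the environment for rule 1 (before a voiced consonant) → [eː].
/ɡ/ — word-final; rule 3 does not apply here → [ɡ].

[vaːjtuːboːveːɡ]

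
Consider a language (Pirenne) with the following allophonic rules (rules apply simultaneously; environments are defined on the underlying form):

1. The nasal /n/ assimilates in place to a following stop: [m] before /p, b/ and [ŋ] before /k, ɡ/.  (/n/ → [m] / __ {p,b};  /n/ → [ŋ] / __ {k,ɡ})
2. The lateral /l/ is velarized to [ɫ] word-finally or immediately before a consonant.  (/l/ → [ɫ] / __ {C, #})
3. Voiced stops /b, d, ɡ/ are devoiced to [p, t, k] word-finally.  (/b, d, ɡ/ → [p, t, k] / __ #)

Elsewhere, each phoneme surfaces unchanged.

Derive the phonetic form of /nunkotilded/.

[nuŋkotiɫdet]

/n/ (word-initial) fails the environment for rule 1, so it stays [n].
/n/ (between /u/ and /k/) occurs before a labial or velar stop → [ŋ] by rule 1.
/l/ (between /i/ and /d/) occurs word-finally or immediately before a consonant → [ɫ] by rule 2.
/d/ (between /l/ and /e/): rule 3 targets it, but not word-finally → unchanged [d].
/d/ meets the environment for rule 3 (word-finally) → [t].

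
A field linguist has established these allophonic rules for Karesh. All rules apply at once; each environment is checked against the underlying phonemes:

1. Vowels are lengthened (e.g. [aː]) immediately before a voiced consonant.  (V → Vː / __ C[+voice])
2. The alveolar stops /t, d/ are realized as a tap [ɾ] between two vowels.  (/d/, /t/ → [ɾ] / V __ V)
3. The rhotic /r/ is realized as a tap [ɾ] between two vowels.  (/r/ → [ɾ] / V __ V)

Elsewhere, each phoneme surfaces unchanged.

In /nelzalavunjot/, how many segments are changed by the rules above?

4

Segments that undergo a rule: /e/ → [eː] (rule 1); /a/ → [aː] (rule 1); /a/ → [aː] (rule 1); /u/ → [uː] (rule 1).
All other segments surface unchanged.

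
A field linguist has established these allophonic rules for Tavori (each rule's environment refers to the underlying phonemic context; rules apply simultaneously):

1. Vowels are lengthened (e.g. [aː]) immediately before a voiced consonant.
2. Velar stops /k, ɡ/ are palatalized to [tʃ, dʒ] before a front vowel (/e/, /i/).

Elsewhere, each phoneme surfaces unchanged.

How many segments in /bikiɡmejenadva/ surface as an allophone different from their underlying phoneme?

Segments that undergo a rule: /k/ → [tʃ] (rule 2); /i/ → [iː] (rule 1); /e/ → [eː] (rule 1); /e/ → [eː] (rule 1); /a/ → [aː] (rule 1).
All other segments surface unchanged.

5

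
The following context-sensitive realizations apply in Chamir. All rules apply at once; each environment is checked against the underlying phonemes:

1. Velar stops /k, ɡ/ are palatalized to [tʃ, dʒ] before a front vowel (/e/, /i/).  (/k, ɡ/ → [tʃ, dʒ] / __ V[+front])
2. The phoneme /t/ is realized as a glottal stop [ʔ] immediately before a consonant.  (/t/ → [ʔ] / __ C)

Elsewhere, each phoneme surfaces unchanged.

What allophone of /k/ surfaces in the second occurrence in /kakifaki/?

/k/ (between /a/ and /i/): before a front vowel, so rule 1 applies → [tʃ].

[tʃ]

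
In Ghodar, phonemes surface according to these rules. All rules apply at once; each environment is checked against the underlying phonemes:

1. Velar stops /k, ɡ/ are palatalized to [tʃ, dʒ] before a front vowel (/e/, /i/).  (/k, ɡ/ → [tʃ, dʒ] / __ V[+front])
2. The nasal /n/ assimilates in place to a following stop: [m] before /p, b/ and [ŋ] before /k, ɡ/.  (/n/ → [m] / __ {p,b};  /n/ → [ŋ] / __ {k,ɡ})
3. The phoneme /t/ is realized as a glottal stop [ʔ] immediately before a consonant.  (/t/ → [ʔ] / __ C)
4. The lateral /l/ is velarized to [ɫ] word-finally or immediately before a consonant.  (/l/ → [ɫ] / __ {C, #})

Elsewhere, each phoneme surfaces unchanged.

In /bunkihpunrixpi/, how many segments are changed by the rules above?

Segments that undergo a rule: /n/ → [ŋ] (rule 2); /k/ → [tʃ] (rule 1).
All other segments surface unchanged.

2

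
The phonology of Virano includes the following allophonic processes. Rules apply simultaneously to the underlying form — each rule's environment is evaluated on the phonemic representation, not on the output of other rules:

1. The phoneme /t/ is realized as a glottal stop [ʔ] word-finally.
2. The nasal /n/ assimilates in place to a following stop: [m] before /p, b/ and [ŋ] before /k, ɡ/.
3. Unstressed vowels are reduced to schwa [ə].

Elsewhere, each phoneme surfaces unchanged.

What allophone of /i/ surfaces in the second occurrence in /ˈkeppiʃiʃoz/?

/i/ — between /ʃ/ and /ʃ/, in an unstressed syllable — surfaces as [ə] (rule 3).

[ə]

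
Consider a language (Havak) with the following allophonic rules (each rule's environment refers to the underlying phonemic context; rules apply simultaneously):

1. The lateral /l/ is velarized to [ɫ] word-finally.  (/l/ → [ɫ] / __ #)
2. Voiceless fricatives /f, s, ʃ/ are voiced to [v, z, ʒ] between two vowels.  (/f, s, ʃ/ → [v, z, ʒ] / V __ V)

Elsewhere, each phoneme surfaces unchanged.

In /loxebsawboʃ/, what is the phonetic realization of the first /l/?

/l/ (word-initial): rule 1 targets it, but not word-finally → unchanged [l].

[l]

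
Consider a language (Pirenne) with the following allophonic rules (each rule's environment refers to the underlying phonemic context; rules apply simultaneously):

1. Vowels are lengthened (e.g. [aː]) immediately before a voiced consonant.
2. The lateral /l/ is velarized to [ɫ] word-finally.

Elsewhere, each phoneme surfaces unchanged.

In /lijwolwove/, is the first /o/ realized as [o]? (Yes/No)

No

/o/ meets the environment for rule 1 (before a voiced consonant) → [oː].
The actual realization is [oː], not [o].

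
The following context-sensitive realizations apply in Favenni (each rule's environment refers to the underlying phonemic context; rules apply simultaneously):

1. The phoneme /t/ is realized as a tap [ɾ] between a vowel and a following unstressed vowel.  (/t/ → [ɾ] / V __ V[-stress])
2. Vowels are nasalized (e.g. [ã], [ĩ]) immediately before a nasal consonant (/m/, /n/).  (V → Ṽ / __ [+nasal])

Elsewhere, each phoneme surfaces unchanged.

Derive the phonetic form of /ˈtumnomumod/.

/t/ — word-initial; rule 1 does not apply here → [t].
/u/ — between /t/ and /m/, before a nasal consonant — surfaces as [ũ] (rule 2).
/m/ — not in any rule's target class → [m].
/n/ (between /m/ and /o/) is unaffected → [n].
/o/ (between /n/ and /m/): before a nasal consonant, so rule 2 applies → [õ].
/m/ — not in any rule's target class → [m].
/u/ (between /m/ and /m/): before a nasal consonant, so rule 2 applies → [ũ].
/m/ (between /u/ and /o/): no rule targets it → [m].
/o/ (between /m/ and /d/) fails the environment for rule 2, so it stays [o].
/d/ — not in any rule's target class → [d].

[ˈtũmnõmũmod]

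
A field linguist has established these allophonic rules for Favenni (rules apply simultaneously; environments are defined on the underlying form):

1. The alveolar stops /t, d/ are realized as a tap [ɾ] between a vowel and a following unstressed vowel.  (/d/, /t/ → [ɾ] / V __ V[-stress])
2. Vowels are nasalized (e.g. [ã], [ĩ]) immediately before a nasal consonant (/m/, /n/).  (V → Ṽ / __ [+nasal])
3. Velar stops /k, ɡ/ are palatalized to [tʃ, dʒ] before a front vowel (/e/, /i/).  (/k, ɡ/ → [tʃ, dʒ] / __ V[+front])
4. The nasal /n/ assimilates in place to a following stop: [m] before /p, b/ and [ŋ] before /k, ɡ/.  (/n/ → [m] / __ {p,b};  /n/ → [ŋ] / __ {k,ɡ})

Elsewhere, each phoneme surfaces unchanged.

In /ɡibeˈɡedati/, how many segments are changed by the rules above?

4

Segments that undergo a rule: /ɡ/ → [dʒ] (rule 3); /ɡ/ → [dʒ] (rule 3); /d/ → [ɾ] (rule 1); /t/ → [ɾ] (rule 1).
All other segments surface unchanged.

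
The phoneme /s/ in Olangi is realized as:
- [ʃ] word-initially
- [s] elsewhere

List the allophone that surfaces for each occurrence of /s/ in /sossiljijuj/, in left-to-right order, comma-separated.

[ʃ], [s], [s]

Occurrence 1 (position 1): word-initially → [ʃ].
Occurrence 2 (position 3): no conditioning environment matches → elsewhere allophone [s].
Occurrence 3 (position 4): no conditioning environment matches → elsewhere allophone [s].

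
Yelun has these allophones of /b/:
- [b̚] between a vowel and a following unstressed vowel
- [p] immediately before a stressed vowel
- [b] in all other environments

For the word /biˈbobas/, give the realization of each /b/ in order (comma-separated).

[b], [p], [b̚]

Occurrence 1 (position 1): no conditioning environment matches → elsewhere allophone [b].
Occurrence 2 (position 3): immediately before a stressed vowel → [p].
Occurrence 3 (position 5): between a vowel and a following unstressed vowel → [b̚].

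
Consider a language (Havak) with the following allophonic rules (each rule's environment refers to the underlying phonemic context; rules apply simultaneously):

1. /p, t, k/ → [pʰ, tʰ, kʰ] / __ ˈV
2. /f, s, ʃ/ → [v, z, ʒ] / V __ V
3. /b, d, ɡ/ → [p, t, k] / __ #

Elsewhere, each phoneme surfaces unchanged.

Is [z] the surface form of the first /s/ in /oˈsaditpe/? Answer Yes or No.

Yes

Rule 2 applies to /s/ (between /o/ and /a/: between two vowels) → [z].
The actual realization is [z], which matches [z].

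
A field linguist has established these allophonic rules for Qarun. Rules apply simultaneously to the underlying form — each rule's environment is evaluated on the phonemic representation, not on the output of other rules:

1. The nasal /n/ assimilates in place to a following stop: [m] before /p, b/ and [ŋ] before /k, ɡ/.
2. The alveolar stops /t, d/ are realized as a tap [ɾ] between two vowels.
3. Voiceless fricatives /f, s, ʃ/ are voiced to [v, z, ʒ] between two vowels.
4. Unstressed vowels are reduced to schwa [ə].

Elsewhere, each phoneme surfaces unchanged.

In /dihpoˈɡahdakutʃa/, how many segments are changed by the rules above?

Segments that undergo a rule: /i/ → [ə] (rule 4); /o/ → [ə] (rule 4); /a/ → [ə] (rule 4); /u/ → [ə] (rule 4); /a/ → [ə] (rule 4).
All other segments surface unchanged.

5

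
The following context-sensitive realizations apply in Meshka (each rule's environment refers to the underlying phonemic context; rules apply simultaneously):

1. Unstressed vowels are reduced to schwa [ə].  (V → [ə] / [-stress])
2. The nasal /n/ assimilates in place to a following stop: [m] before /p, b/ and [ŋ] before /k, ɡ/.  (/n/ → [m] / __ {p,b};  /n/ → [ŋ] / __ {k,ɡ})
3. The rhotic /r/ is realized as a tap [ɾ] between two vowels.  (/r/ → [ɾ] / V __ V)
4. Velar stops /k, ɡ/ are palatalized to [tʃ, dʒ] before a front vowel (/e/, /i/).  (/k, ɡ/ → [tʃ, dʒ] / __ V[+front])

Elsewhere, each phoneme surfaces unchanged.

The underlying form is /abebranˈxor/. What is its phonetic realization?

[əbəbrənˈxor]

/a/ — word-initial, in an unstressed syllable — surfaces as [ə] (rule 1).
/b/ stays [b].
Rule 1 applies to /e/ (between /b/ and /b/: in an unstressed syllable) → [ə].
/b/ (between /e/ and /r/): no rule targets it → [b].
/r/ (between /b/ and /a/) fails the environment for rule 3, so it stays [r].
Rule 1 applies to /a/ (between /r/ and /n/: in an unstressed syllable) → [ə].
/n/ (between /a/ and /x/) is in the target of rule 2 but the environment (before a labial or velar stop) is not met → [n].
/x/ (between /n/ and /o/): no rule targets it → [x].
/o/ (between /x/ and /r/) fails the environment for rule 1, so it stays [o].
/r/ (word-final): rule 3 targets it, but not between two vowels → unchanged [r].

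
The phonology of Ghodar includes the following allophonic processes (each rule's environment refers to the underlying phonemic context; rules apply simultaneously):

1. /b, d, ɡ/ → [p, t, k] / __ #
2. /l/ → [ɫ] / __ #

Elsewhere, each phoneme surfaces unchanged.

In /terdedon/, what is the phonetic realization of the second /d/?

/d/ — between /e/ and /o/; rule 1 does not apply here → [d].

[d]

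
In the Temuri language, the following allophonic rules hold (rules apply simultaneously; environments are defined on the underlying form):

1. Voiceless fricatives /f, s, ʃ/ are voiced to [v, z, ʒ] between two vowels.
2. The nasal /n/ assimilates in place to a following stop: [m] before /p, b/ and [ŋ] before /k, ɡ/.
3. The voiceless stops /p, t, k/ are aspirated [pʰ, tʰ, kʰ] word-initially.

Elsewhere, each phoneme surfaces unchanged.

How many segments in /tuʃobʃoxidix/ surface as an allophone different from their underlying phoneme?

2

Segments that undergo a rule: /t/ → [tʰ] (rule 3); /ʃ/ → [ʒ] (rule 1).
All other segments surface unchanged.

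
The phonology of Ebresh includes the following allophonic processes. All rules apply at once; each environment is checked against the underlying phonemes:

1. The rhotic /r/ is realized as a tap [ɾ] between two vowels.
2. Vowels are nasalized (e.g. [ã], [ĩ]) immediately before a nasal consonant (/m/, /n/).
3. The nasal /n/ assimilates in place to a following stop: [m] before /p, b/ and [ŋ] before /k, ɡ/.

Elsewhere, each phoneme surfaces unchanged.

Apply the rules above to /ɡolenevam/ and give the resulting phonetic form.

[ɡolẽnevãm]

/ɡ/ — not in any rule's target class → [ɡ].
/o/ (between /ɡ/ and /l/): rule 2 targets it, but not before a nasal consonant → unchanged [o].
/l/ (between /o/ and /e/): no rule targets it → [l].
Rule 2 applies to /e/ (between /l/ and /n/: before a nasal consonant) → [ẽ].
/n/ — between /e/ and /e/; rule 3 does not apply here → [n].
/e/ — between /n/ and /v/; rule 2 does not apply here → [e].
/v/ (between /e/ and /a/) is unaffected → [v].
/a/ (between /v/ and /m/): before a nasal consonant, so rule 2 applies → [ã].
/m/ (word-final) is unaffected → [m].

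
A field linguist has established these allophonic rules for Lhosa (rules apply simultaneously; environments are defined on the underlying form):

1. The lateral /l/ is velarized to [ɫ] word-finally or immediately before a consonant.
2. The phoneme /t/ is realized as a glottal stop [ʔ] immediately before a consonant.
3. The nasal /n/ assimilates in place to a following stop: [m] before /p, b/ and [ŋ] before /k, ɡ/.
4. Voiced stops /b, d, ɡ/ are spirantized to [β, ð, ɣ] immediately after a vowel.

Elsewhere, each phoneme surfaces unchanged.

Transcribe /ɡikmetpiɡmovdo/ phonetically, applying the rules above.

/ɡ/ — word-initial; rule 4 does not apply here → [ɡ].
/i/ stays [i].
/k/ — not in any rule's target class → [k].
/m/ stays [m].
/e/ (between /m/ and /t/): no rule targets it → [e].
/t/ (between /e/ and /p/): immediately before a consonant, so rule 2 applies → [ʔ].
/p/ (between /t/ and /i/) is unaffected → [p].
/i/ — not in any rule's target class → [i].
/ɡ/ meets the environment for rule 4 (immediately after a vowel) → [ɣ].
/m/ (between /ɡ/ and /o/): no rule targets it → [m].
/o/ (between /m/ and /v/): no rule targets it → [o].
/v/ stays [v].
/d/ (between /v/ and /o/) fails the environment for rule 4, so it stays [d].
/o/ — not in any rule's target class → [o].

[ɡikmeʔpiɣmovdo]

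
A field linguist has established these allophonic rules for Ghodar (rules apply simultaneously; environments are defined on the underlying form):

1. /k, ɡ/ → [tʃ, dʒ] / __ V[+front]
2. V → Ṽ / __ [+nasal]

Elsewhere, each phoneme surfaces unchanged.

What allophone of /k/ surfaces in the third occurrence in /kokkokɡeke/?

/k/ (between /k/ and /o/): rule 1 targets it, but not before a front vowel → unchanged [k].

[k]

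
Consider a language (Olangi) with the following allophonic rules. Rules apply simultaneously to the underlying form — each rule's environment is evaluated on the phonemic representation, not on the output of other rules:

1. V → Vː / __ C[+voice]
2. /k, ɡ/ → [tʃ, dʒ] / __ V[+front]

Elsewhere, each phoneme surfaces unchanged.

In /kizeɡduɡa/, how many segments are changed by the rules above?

4

Segments that undergo a rule: /k/ → [tʃ] (rule 2); /i/ → [iː] (rule 1); /e/ → [eː] (rule 1); /u/ → [uː] (rule 1).
All other segments surface unchanged.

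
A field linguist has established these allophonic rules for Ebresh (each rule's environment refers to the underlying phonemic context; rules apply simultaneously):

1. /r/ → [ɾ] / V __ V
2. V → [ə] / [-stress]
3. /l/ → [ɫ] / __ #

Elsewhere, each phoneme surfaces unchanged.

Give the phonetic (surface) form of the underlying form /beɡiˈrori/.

[bəɡəˈɾoɾə]

/b/ — not in any rule's target class → [b].
/e/ meets the environment for rule 2 (in an unstressed syllable) → [ə].
/ɡ/ — not in any rule's target class → [ɡ].
/i/ meets the environment for rule 2 (in an unstressed syllable) → [ə].
Rule 1 applies to /r/ (between /i/ and /o/: between two vowels) → [ɾ].
/o/ (between /r/ and /r/) is in the target of rule 2 but the environment (in an unstressed syllable) is not met → [o].
/r/ (between /o/ and /i/): between two vowels, so rule 1 applies → [ɾ].
/i/ (word-final) occurs in an unstressed syllable → [ə] by rule 2.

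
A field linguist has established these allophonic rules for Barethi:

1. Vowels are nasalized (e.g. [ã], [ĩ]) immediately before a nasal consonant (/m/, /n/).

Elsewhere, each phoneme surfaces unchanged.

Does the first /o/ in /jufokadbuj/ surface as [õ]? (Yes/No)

/o/ (between /f/ and /k/): rule 1 targets it, but not before a nasal consonant → unchanged [o].
The actual realization is [o], not [õ].

No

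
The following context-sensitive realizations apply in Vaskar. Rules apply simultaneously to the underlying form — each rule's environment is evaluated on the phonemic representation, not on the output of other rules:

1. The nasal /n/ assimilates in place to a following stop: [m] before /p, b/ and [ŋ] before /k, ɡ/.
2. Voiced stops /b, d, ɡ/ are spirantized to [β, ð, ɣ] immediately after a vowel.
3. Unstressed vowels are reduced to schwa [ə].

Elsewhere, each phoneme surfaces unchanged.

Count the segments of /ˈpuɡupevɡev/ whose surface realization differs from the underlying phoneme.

4

Segments that undergo a rule: /ɡ/ → [ɣ] (rule 2); /u/ → [ə] (rule 3); /e/ → [ə] (rule 3); /e/ → [ə] (rule 3).
All other segments surface unchanged.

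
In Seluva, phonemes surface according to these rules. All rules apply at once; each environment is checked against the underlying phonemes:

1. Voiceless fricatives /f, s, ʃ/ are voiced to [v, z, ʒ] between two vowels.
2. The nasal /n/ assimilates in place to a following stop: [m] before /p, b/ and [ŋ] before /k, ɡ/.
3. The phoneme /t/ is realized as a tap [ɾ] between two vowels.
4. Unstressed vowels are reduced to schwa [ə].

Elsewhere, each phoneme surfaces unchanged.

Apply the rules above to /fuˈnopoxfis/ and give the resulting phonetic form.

/f/ (word-initial) is in the target of rule 1 but the environment (between two vowels) is not met → [f].
/u/ meets the environment for rule 4 (in an unstressed syllable) → [ə].
/n/ (between /u/ and /o/): rule 2 targets it, but not before a labial or velar stop → unchanged [n].
/o/ (between /n/ and /p/): rule 4 targets it, but not in an unstressed syllable → unchanged [o].
/p/ (between /o/ and /o/): no rule targets it → [p].
/o/ (between /p/ and /x/): in an unstressed syllable, so rule 4 applies → [ə].
/x/ (between /o/ and /f/) is unaffected → [x].
/f/ (between /x/ and /i/) is in the target of rule 1 but the environment (between two vowels) is not met → [f].
/i/ meets the environment for rule 4 (in an unstressed syllable) → [ə].
/s/ (word-final): rule 1 targets it, but not between two vowels → unchanged [s].

[fəˈnopəxfəs]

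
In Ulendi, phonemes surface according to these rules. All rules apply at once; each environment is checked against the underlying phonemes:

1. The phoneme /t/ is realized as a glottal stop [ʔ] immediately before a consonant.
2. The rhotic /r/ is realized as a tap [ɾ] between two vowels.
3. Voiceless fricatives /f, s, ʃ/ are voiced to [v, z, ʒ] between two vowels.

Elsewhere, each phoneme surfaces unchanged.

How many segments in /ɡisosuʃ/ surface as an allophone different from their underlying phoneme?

2

Segments that undergo a rule: /s/ → [z] (rule 3); /s/ → [z] (rule 3).
All other segments surface unchanged.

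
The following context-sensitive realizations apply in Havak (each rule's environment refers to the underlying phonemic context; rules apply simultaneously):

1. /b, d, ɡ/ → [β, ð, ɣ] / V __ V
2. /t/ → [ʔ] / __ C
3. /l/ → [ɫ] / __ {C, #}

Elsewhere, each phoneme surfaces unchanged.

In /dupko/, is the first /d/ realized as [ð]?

No

/d/ (word-initial) fails the environment for rule 1, so it stays [d].
The actual realization is [d], not [ð].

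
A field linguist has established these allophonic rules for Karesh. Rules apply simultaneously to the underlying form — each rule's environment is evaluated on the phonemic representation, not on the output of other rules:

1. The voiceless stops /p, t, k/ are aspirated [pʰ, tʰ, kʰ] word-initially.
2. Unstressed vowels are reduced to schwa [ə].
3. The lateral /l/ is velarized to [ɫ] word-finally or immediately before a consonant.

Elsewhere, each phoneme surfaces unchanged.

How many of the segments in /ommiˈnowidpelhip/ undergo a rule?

Segments that undergo a rule: /o/ → [ə] (rule 2); /i/ → [ə] (rule 2); /i/ → [ə] (rule 2); /e/ → [ə] (rule 2); /l/ → [ɫ] (rule 3); /i/ → [ə] (rule 2).
All other segments surface unchanged.

6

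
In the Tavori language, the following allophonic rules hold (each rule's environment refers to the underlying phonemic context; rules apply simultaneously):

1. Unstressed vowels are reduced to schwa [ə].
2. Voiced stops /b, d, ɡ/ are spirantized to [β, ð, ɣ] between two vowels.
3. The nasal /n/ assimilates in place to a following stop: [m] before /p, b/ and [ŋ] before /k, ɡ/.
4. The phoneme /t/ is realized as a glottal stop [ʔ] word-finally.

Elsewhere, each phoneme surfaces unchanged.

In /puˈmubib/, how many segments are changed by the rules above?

Segments that undergo a rule: /u/ → [ə] (rule 1); /b/ → [β] (rule 2); /i/ → [ə] (rule 1).
All other segments surface unchanged.

3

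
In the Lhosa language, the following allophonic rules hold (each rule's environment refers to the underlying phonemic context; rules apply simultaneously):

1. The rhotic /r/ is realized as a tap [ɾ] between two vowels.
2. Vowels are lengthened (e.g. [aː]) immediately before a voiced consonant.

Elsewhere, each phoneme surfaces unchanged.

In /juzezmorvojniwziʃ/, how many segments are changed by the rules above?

Segments that undergo a rule: /u/ → [uː] (rule 2); /e/ → [eː] (rule 2); /o/ → [oː] (rule 2); /o/ → [oː] (rule 2); /i/ → [iː] (rule 2).
All other segments surface unchanged.

5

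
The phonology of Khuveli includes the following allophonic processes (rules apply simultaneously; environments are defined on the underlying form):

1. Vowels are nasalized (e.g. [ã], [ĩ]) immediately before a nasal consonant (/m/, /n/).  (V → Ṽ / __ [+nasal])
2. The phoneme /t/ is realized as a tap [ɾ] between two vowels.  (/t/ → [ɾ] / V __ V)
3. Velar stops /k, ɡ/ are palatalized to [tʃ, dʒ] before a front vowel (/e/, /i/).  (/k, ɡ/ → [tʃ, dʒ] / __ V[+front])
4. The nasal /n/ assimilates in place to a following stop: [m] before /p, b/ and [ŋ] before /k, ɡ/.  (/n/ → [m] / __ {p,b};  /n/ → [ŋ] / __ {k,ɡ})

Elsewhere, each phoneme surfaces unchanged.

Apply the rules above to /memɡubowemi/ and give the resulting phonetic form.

[mẽmɡubowẽmi]

/m/ (word-initial): no rule targets it → [m].
Rule 1 applies to /e/ (between /m/ and /m/: before a nasal consonant) → [ẽ].
/m/ — not in any rule's target class → [m].
/ɡ/ (between /m/ and /u/) is in the target of rule 3 but the environment (before a front vowel) is not met → [ɡ].
/u/ (between /ɡ/ and /b/): rule 1 targets it, but not before a nasal consonant → unchanged [u].
/b/ stays [b].
/o/ (between /b/ and /w/) fails the environment for rule 1, so it stays [o].
/w/ (between /o/ and /e/) is unaffected → [w].
/e/ — between /w/ and /m/, before a nasal consonant — surfaces as [ẽ] (rule 1).
/m/ stays [m].
/i/ (word-final) fails the environment for rule 1, so it stays [i].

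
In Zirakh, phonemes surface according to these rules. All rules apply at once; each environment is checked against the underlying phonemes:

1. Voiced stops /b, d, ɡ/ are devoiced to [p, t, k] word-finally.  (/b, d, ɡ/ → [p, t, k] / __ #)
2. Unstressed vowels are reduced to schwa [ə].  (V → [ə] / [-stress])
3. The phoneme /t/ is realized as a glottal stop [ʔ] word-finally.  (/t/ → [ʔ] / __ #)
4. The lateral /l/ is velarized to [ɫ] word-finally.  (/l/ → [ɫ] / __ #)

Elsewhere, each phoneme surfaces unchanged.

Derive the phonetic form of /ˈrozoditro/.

[ˈrozədətrə]

/r/ stays [r].
/o/ (between /r/ and /z/): rule 2 targets it, but not in an unstressed syllable → unchanged [o].
/z/ — not in any rule's target class → [z].
/o/ (between /z/ and /d/): in an unstressed syllable, so rule 2 applies → [ə].
/d/ (between /o/ and /i/) fails the environment for rule 1, so it stays [d].
/i/ — between /d/ and /t/, in an unstressed syllable — surfaces as [ə] (rule 2).
/t/ (between /i/ and /r/) fails the environment for rule 3, so it stays [t].
/r/ — not in any rule's target class → [r].
Rule 2 applies to /o/ (word-final: in an unstressed syllable) → [ə].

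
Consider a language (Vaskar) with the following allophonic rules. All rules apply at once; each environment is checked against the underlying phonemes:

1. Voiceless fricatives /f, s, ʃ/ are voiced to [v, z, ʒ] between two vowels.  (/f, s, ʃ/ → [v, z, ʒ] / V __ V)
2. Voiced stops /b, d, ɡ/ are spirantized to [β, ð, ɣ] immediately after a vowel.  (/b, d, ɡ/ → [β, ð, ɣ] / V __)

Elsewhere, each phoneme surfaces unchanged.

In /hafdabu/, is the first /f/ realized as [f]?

Yes

/f/ (between /a/ and /d/) is in the target of rule 1 but the environment (between two vowels) is not met → [f].
The actual realization is [f], which matches [f].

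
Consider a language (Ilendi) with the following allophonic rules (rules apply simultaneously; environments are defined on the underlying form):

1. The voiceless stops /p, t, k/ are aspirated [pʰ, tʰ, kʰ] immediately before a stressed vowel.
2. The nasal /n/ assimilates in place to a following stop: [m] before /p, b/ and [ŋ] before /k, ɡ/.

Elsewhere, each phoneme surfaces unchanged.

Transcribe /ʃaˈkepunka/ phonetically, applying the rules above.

/ʃ/ (word-initial) is unaffected → [ʃ].
/a/ stays [a].
Rule 1 applies to /k/ (between /a/ and /e/: immediately before a stressed vowel) → [kʰ].
/e/ — not in any rule's target class → [e].
/p/ — between /e/ and /u/; rule 1 does not apply here → [p].
/u/ — not in any rule's target class → [u].
/n/ (between /u/ and /k/): before a labial or velar stop, so rule 2 applies → [ŋ].
/k/ (between /n/ and /a/) fails the environment for rule 1, so it stays [k].
/a/ stays [a].

[ʃaˈkʰepuŋka]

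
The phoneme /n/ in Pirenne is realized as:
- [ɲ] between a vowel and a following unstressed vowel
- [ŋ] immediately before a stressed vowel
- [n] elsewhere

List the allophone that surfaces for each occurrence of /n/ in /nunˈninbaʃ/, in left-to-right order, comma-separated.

[n], [n], [ŋ], [n]

Occurrence 1 (position 1): no conditioning environment matches → elsewhere allophone [n].
Occurrence 2 (position 3): no conditioning environment matches → elsewhere allophone [n].
Occurrence 3 (position 4): immediately before a stressed vowel → [ŋ].
Occurrence 4 (position 6): no conditioning environment matches → elsewhere allophone [n].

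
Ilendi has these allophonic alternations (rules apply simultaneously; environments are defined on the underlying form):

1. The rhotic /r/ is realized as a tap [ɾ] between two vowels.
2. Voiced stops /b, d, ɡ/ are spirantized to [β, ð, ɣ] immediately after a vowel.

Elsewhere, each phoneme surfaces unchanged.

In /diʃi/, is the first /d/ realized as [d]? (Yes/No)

Yes

/d/ (word-initial) is in the target of rule 2 but the environment (immediately after a vowel) is not met → [d].
The actual realization is [d], which matches [d].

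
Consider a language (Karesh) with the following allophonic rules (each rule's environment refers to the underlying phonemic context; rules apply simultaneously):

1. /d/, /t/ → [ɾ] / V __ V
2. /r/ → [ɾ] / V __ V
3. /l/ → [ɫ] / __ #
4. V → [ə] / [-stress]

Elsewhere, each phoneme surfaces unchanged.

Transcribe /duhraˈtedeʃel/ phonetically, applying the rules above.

/d/ (word-initial) fails the environment for rule 1, so it stays [d].
Rule 4 applies to /u/ (between /d/ and /h/: in an unstressed syllable) → [ə].
/h/ stays [h].
/r/ (between /h/ and /a/): rule 2 targets it, but not between two vowels → unchanged [r].
Rule 4 applies to /a/ (between /r/ and /t/: in an unstressed syllable) → [ə].
Rule 1 applies to /t/ (between /a/ and /e/: between two vowels) → [ɾ].
/e/ — between /t/ and /d/; rule 4 does not apply here → [e].
/d/ (between /e/ and /e/): between two vowels, so rule 1 applies → [ɾ].
/e/ meets the environment for rule 4 (in an unstressed syllable) → [ə].
/ʃ/ stays [ʃ].
Rule 4 applies to /e/ (between /ʃ/ and /l/: in an unstressed syllable) → [ə].
Rule 3 applies to /l/ (word-final: word-finally) → [ɫ].

[dəhrəˈɾeɾəʃəɫ]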